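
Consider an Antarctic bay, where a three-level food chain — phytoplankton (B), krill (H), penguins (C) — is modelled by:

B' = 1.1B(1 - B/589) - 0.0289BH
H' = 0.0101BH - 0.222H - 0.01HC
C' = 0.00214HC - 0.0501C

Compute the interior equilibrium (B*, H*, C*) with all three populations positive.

From dC/dt = 0: 0.00214H* = 0.0501, so H* = 23.4.
From dB/dt = 0: 1.1(1 - B*/589) = 0.0289·23.4, giving B* = 589·(1 - 0.615) = 227.
From dH/dt = 0: 0.0101·227 - 0.222 = 0.01C*, so C* = 2.07/0.01 = 207.

B* ≈ 227, H* ≈ 23.4, C* ≈ 207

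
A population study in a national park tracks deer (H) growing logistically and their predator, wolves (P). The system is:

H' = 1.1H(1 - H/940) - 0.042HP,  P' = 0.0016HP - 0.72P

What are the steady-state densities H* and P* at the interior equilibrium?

From dP/dt = 0 with P > 0: 0.0016H* = 0.72, so H* = 450.
Substitute into dH/dt = 0: 1.1(1 - 450/940) = 0.042P*.
The bracket is 0.521, giving P* = 0.573/0.042 = 13.7.

H* ≈ 450, P* ≈ 13.7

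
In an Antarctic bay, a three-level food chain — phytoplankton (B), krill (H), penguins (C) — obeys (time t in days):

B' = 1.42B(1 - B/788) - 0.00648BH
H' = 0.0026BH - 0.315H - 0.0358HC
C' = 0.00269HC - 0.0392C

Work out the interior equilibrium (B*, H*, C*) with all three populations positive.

B* ≈ 736, H* ≈ 14.6, C* ≈ 44.6

From dC/dt = 0: 0.00269H* = 0.0392, so H* = 14.6.
From dB/dt = 0: 1.42(1 - B*/788) = 0.00648·14.6, giving B* = 788·(1 - 0.0665) = 736.
From dH/dt = 0: 0.0026·736 - 0.315 = 0.0358C*, so C* = 1.6/0.0358 = 44.6.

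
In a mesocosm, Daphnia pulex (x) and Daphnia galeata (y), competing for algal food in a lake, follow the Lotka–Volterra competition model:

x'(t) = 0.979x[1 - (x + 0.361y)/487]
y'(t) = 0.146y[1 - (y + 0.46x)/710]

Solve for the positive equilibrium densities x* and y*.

x* ≈ 277, y* ≈ 583

Setting both brackets to zero gives the nullclines x + 0.361y = 487 and 0.46x + y = 710.
Substituting y = 710 - 0.46x into the first: x(1 - 0.361·0.46) = 487 - 0.361·710.
So x* = 231/0.834 = 277, and then y* = 710 - 0.46·277 = 583.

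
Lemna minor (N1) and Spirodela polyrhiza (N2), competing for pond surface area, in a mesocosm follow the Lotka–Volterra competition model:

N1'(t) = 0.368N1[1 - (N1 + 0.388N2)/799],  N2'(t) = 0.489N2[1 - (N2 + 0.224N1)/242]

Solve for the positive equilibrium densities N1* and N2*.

Setting both brackets to zero gives the nullclines N1 + 0.388N2 = 799 and 0.224N1 + N2 = 242.
Substituting N2 = 242 - 0.224N1 into the first: N1(1 - 0.388·0.224) = 799 - 0.388·242.
So N1* = 705/0.913 = 772, and then N2* = 242 - 0.224·772 = 69.

N1* ≈ 772, N2* ≈ 69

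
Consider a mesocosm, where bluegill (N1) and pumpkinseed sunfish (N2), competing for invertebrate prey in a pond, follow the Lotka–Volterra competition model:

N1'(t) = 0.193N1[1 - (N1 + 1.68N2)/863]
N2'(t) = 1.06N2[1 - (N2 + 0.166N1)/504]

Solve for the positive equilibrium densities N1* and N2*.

N1* ≈ 22.6, N2* ≈ 500

Setting both brackets to zero gives the nullclines N1 + 1.68N2 = 863 and 0.166N1 + N2 = 504.
Substituting N2 = 504 - 0.166N1 into the first: N1(1 - 1.68·0.166) = 863 - 1.68·504.
So N1* = 16.3/0.721 = 22.6, and then N2* = 504 - 0.166·22.6 = 500.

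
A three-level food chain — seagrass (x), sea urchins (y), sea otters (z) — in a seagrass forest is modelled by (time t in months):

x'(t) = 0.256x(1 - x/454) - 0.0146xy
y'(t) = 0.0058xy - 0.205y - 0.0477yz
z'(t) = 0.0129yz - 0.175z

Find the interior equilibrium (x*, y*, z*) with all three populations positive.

x* ≈ 103, y* ≈ 13.6, z* ≈ 8.2

From dz/dt = 0: 0.0129y* = 0.175, so y* = 13.6.
From dx/dt = 0: 0.256(1 - x*/454) = 0.0146·13.6, giving x* = 454·(1 - 0.774) = 103.
From dy/dt = 0: 0.0058·103 - 0.205 = 0.0477z*, so z* = 0.391/0.0477 = 8.2.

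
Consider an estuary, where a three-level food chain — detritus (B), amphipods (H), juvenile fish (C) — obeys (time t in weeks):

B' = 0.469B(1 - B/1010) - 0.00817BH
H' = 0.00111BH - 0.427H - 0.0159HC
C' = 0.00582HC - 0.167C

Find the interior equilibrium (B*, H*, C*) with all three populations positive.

B* ≈ 505, H* ≈ 28.7, C* ≈ 8.41

From dC/dt = 0: 0.00582H* = 0.167, so H* = 28.7.
From dB/dt = 0: 0.469(1 - B*/1010) = 0.00817·28.7, giving B* = 1010·(1 - 0.5) = 505.
From dH/dt = 0: 0.00111·505 - 0.427 = 0.0159C*, so C* = 0.134/0.0159 = 8.41.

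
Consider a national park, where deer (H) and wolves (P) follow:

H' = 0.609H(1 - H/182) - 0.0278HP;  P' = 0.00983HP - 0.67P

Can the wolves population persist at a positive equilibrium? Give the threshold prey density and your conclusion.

The predator equation gives dP/dt > 0 only when H > 0.67/0.00983 = 68.2.
Without the predator, H → K = 182. Since 182 > 68.2, the predator can invade and persist.

Threshold H = 68.2; K > 68.2, so yes, the predator persists.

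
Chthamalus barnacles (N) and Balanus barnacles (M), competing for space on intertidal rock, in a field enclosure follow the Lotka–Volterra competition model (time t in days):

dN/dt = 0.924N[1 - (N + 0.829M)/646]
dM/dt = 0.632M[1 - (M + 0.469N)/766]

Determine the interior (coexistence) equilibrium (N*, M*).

N* ≈ 18, M* ≈ 758

Setting both brackets to zero gives the nullclines N + 0.829M = 646 and 0.469N + M = 766.
Substituting M = 766 - 0.469N into the first: N(1 - 0.829·0.469) = 646 - 0.829·766.
So N* = 11/0.611 = 18, and then M* = 766 - 0.469·18 = 758.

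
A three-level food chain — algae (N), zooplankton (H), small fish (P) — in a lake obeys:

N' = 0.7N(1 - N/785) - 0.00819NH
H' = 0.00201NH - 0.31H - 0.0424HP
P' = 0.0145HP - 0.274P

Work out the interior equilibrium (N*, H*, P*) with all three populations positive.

From dP/dt = 0: 0.0145H* = 0.274, so H* = 18.9.
From dN/dt = 0: 0.7(1 - N*/785) = 0.00819·18.9, giving N* = 785·(1 - 0.221) = 611.
From dH/dt = 0: 0.00201·611 - 0.31 = 0.0424P*, so P* = 0.919/0.0424 = 21.7.

N* ≈ 611, H* ≈ 18.9, P* ≈ 21.7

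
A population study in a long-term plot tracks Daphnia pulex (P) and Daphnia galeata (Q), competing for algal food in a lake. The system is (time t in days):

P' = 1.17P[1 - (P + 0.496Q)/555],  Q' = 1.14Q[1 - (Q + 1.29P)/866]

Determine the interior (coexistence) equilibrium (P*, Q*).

P* ≈ 348, Q* ≈ 417

Setting both brackets to zero gives the nullclines P + 0.496Q = 555 and 1.29P + Q = 866.
Substituting Q = 866 - 1.29P into the first: P(1 - 0.496·1.29) = 555 - 0.496·866.
So P* = 125/0.36 = 348, and then Q* = 866 - 1.29·348 = 417.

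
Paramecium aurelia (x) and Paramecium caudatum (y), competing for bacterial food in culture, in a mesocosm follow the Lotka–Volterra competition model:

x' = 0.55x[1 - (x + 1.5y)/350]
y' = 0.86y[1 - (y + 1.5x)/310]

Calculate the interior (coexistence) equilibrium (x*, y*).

Setting both brackets to zero gives the nullclines x + 1.5y = 350 and 1.5x + y = 310.
Substituting y = 310 - 1.5x into the first: x(1 - 1.5·1.5) = 350 - 1.5·310.
So x* = -115/-1.25 = 92, and then y* = 310 - 1.5·92 = 172.

x* ≈ 92, y* ≈ 172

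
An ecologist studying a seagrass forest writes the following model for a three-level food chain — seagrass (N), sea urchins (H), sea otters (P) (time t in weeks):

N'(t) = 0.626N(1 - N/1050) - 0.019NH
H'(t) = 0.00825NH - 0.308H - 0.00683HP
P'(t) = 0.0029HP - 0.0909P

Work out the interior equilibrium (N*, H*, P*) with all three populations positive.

N* ≈ 51.1, H* ≈ 31.3, P* ≈ 16.6

From dP/dt = 0: 0.0029H* = 0.0909, so H* = 31.3.
From dN/dt = 0: 0.626(1 - N*/1050) = 0.019·31.3, giving N* = 1050·(1 - 0.951) = 51.1.
From dH/dt = 0: 0.00825·51.1 - 0.308 = 0.00683P*, so P* = 0.113/0.00683 = 16.6.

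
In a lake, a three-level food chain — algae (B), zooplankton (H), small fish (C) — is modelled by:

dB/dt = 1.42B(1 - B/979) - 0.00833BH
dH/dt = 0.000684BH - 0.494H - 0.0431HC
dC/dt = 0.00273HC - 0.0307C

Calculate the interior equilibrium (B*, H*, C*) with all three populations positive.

B* ≈ 914, H* ≈ 11.2, C* ≈ 3.05

From dC/dt = 0: 0.00273H* = 0.0307, so H* = 11.2.
From dB/dt = 0: 1.42(1 - B*/979) = 0.00833·11.2, giving B* = 979·(1 - 0.066) = 914.
From dH/dt = 0: 0.000684·914 - 0.494 = 0.0431C*, so C* = 0.131/0.0431 = 3.05.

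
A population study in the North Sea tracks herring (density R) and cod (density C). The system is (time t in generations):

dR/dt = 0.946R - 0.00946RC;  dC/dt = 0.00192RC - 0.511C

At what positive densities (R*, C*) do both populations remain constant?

Set dC/dt = 0 with C > 0: 0.00192R - 0.511 = 0, so R* = 0.511/0.00192 = 266.
Set dR/dt = 0 with R > 0: 0.946 - 0.00946C = 0, so C* = 0.946/0.00946 = 100.

R* ≈ 266, C* ≈ 100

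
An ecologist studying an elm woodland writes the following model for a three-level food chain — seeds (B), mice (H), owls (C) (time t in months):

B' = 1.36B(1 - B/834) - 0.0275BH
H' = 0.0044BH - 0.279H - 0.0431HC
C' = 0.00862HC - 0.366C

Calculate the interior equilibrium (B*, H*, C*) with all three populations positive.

B* ≈ 118, H* ≈ 42.5, C* ≈ 5.57

From dC/dt = 0: 0.00862H* = 0.366, so H* = 42.5.
From dB/dt = 0: 1.36(1 - B*/834) = 0.0275·42.5, giving B* = 834·(1 - 0.859) = 118.
From dH/dt = 0: 0.0044·118 - 0.279 = 0.0431C*, so C* = 0.24/0.0431 = 5.57.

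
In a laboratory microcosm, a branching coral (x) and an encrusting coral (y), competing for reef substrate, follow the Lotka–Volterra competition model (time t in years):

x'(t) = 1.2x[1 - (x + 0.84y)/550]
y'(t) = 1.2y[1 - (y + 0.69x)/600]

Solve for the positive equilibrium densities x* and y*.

Setting both brackets to zero gives the nullclines x + 0.84y = 550 and 0.69x + y = 600.
Substituting y = 600 - 0.69x into the first: x(1 - 0.84·0.69) = 550 - 0.84·600.
So x* = 46/0.42 = 109, and then y* = 600 - 0.69·109 = 525.

x* ≈ 109, y* ≈ 525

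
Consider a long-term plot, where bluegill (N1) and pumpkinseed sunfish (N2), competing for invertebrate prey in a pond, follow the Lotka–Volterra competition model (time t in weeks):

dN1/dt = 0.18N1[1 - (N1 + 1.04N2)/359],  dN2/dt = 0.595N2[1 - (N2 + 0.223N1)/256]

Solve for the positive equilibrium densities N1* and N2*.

Setting both brackets to zero gives the nullclines N1 + 1.04N2 = 359 and 0.223N1 + N2 = 256.
Substituting N2 = 256 - 0.223N1 into the first: N1(1 - 1.04·0.223) = 359 - 1.04·256.
So N1* = 92.8/0.768 = 121, and then N2* = 256 - 0.223·121 = 229.

N1* ≈ 121, N2* ≈ 229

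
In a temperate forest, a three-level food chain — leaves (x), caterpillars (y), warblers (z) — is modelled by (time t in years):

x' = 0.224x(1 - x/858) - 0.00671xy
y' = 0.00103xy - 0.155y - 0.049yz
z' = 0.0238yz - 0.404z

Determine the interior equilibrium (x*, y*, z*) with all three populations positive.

x* ≈ 422, y* ≈ 17, z* ≈ 5.7

From dz/dt = 0: 0.0238y* = 0.404, so y* = 17.
From dx/dt = 0: 0.224(1 - x*/858) = 0.00671·17, giving x* = 858·(1 - 0.508) = 422.
From dy/dt = 0: 0.00103·422 - 0.155 = 0.049z*, so z* = 0.279/0.049 = 5.7.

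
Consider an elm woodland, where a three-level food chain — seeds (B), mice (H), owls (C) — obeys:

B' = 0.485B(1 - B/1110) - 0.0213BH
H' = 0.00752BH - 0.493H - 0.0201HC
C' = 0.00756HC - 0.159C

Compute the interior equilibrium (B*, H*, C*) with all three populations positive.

From dC/dt = 0: 0.00756H* = 0.159, so H* = 21.
From dB/dt = 0: 0.485(1 - B*/1110) = 0.0213·21, giving B* = 1110·(1 - 0.924) = 84.7.
From dH/dt = 0: 0.00752·84.7 - 0.493 = 0.0201C*, so C* = 0.144/0.0201 = 7.17.

B* ≈ 84.7, H* ≈ 21, C* ≈ 7.17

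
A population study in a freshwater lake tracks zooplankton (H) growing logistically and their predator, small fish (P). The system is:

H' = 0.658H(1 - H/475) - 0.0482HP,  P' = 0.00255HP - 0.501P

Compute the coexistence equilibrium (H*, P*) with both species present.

H* ≈ 196, P* ≈ 8

From dP/dt = 0 with P > 0: 0.00255H* = 0.501, so H* = 196.
Substitute into dH/dt = 0: 0.658(1 - 196/475) = 0.0482P*.
The bracket is 0.586, giving P* = 0.386/0.0482 = 8.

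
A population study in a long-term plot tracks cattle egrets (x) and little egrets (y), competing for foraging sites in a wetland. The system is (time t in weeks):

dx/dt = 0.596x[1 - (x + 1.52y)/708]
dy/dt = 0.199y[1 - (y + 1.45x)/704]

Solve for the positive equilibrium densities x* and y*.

Setting both brackets to zero gives the nullclines x + 1.52y = 708 and 1.45x + y = 704.
Substituting y = 704 - 1.45x into the first: x(1 - 1.52·1.45) = 708 - 1.52·704.
So x* = -362/-1.2 = 301, and then y* = 704 - 1.45·301 = 268.

x* ≈ 301, y* ≈ 268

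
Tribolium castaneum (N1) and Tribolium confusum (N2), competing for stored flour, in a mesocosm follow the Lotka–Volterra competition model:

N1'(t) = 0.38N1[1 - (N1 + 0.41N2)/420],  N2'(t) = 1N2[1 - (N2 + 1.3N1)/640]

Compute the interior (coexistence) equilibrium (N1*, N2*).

Setting both brackets to zero gives the nullclines N1 + 0.41N2 = 420 and 1.3N1 + N2 = 640.
Substituting N2 = 640 - 1.3N1 into the first: N1(1 - 0.41·1.3) = 420 - 0.41·640.
So N1* = 158/0.467 = 337, and then N2* = 640 - 1.3·337 = 201.

N1* ≈ 337, N2* ≈ 201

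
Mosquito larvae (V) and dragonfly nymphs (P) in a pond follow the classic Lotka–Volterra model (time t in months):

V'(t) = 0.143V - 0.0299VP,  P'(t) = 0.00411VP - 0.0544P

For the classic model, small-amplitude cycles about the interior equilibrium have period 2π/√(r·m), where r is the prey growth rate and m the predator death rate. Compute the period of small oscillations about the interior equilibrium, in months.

Here r = 0.143 and m = 0.0544, so r·m = 0.00778.
ω = √0.00778 = 0.0882 per month, hence T = 2π/ω ≈ 71.2 months.

T ≈ 71.2 months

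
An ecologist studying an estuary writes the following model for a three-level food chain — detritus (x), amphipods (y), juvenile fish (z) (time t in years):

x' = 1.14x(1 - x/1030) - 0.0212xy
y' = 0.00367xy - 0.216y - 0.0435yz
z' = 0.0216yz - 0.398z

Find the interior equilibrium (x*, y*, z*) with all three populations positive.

x* ≈ 677, y* ≈ 18.4, z* ≈ 52.2

From dz/dt = 0: 0.0216y* = 0.398, so y* = 18.4.
From dx/dt = 0: 1.14(1 - x*/1030) = 0.0212·18.4, giving x* = 1030·(1 - 0.343) = 677.
From dy/dt = 0: 0.00367·677 - 0.216 = 0.0435z*, so z* = 2.27/0.0435 = 52.2.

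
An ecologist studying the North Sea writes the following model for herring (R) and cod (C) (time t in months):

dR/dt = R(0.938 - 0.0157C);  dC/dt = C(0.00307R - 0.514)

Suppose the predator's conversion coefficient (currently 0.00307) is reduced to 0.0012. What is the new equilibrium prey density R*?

R* ≈ 428

At the interior fixed point, setting dC/dt = 0 with C > 0 fixes R* = (predator death rate)/(RC coefficient) — independent of the other coefficients.
With the change, R* = 0.514/0.0012 = 428; it rises from 167.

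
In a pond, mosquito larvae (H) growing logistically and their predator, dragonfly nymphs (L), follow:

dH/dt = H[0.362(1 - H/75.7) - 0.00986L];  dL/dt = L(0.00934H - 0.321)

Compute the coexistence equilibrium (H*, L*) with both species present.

From dL/dt = 0 with L > 0: 0.00934H* = 0.321, so H* = 34.4.
Substitute into dH/dt = 0: 0.362(1 - 34.4/75.7) = 0.00986L*.
The bracket is 0.546, giving L* = 0.198/0.00986 = 20.

H* ≈ 34.4, L* ≈ 20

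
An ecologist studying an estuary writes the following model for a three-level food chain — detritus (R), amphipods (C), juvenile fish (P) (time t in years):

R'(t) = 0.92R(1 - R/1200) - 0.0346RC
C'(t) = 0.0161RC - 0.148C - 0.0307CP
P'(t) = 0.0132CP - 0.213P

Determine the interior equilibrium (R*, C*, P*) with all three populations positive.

From dP/dt = 0: 0.0132C* = 0.213, so C* = 16.1.
From dR/dt = 0: 0.92(1 - R*/1200) = 0.0346·16.1, giving R* = 1200·(1 - 0.607) = 472.
From dC/dt = 0: 0.0161·472 - 0.148 = 0.0307P*, so P* = 7.45/0.0307 = 243.

R* ≈ 472, C* ≈ 16.1, P* ≈ 243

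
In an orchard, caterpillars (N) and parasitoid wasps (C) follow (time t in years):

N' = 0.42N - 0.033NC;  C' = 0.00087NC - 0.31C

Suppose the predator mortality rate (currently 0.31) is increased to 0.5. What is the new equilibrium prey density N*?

N* ≈ 575

At the interior fixed point, setting dC/dt = 0 with C > 0 fixes N* = (predator death rate)/(NC coefficient) — independent of the other coefficients.
With the change, N* = 0.5/0.00087 = 575; it rises from 356.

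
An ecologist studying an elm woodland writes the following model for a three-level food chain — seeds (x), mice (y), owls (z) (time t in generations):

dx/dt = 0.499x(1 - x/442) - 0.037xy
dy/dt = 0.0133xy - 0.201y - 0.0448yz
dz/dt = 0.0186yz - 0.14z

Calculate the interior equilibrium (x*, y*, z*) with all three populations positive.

x* ≈ 195, y* ≈ 7.53, z* ≈ 53.5

From dz/dt = 0: 0.0186y* = 0.14, so y* = 7.53.
From dx/dt = 0: 0.499(1 - x*/442) = 0.037·7.53, giving x* = 442·(1 - 0.558) = 195.
From dy/dt = 0: 0.0133·195 - 0.201 = 0.0448z*, so z* = 2.4/0.0448 = 53.5.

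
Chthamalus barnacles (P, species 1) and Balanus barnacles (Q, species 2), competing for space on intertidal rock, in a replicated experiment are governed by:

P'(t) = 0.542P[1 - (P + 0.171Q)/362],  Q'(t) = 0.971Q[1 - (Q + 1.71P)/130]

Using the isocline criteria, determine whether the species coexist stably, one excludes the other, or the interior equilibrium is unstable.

Compare the nullcline intercepts: K1/α12 = 362/0.171 = 2120 > K2 = 130; K2/α21 = 130/1.71 = 76 < K1 = 362.
Since the inequalities point opposite ways, species 1 can invade but species 2 cannot.

species 1 excludes species 2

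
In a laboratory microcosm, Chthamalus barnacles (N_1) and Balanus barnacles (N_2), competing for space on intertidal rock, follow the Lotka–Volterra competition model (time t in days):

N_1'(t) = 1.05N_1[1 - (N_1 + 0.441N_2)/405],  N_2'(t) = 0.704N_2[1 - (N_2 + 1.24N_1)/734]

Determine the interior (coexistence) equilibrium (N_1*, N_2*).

N_1* ≈ 179, N_2* ≈ 512

Setting both brackets to zero gives the nullclines N_1 + 0.441N_2 = 405 and 1.24N_1 + N_2 = 734.
Substituting N_2 = 734 - 1.24N_1 into the first: N_1(1 - 0.441·1.24) = 405 - 0.441·734.
So N_1* = 81.3/0.453 = 179, and then N_2* = 734 - 1.24·179 = 512.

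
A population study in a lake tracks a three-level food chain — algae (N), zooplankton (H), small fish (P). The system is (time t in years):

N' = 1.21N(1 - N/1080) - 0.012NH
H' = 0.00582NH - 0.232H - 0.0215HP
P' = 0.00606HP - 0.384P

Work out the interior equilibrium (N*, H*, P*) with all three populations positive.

From dP/dt = 0: 0.00606H* = 0.384, so H* = 63.4.
From dN/dt = 0: 1.21(1 - N*/1080) = 0.012·63.4, giving N* = 1080·(1 - 0.628) = 401.
From dH/dt = 0: 0.00582·401 - 0.232 = 0.0215P*, so P* = 2.1/0.0215 = 97.8.

N* ≈ 401, H* ≈ 63.4, P* ≈ 97.8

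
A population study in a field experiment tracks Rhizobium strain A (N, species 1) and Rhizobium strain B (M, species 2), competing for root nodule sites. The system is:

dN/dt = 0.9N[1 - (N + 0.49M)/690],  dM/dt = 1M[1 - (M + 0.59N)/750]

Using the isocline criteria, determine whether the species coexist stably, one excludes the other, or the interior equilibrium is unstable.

stable coexistence

Compare the nullcline intercepts: K1/α12 = 690/0.49 = 1410 > K2 = 750; K2/α21 = 750/0.59 = 1270 > K1 = 690.
Since both inequalities hold, each species can invade when rare, so the interior equilibrium is stable.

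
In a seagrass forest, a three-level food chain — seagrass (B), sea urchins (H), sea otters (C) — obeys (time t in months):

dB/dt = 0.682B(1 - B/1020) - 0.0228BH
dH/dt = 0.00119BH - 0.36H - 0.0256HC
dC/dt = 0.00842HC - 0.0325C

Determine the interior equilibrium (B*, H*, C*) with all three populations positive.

B* ≈ 888, H* ≈ 3.86, C* ≈ 27.2

From dC/dt = 0: 0.00842H* = 0.0325, so H* = 3.86.
From dB/dt = 0: 0.682(1 - B*/1020) = 0.0228·3.86, giving B* = 1020·(1 - 0.129) = 888.
From dH/dt = 0: 0.00119·888 - 0.36 = 0.0256C*, so C* = 0.697/0.0256 = 27.2.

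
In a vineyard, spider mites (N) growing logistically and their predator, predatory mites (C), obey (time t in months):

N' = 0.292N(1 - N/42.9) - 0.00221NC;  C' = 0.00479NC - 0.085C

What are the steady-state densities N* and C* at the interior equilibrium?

N* ≈ 17.7, C* ≈ 77.5

From dC/dt = 0 with C > 0: 0.00479N* = 0.085, so N* = 17.7.
Substitute into dN/dt = 0: 0.292(1 - 17.7/42.9) = 0.00221C*.
The bracket is 0.586, giving C* = 0.171/0.00221 = 77.5.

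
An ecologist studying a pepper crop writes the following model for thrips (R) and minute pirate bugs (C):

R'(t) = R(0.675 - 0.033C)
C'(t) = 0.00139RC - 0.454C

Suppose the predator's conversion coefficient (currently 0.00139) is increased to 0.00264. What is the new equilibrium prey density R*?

R* ≈ 172

At the interior fixed point, setting dC/dt = 0 with C > 0 fixes R* = (predator death rate)/(RC coefficient) — independent of the other coefficients.
With the change, R* = 0.454/0.00264 = 172; it falls from 327.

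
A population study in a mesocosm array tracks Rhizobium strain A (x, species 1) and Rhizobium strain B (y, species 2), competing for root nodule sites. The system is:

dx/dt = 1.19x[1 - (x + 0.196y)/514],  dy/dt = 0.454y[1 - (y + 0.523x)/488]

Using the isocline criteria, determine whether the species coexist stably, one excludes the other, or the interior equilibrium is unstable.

stable coexistence

Compare the nullcline intercepts: K1/α12 = 514/0.196 = 2620 > K2 = 488; K2/α21 = 488/0.523 = 933 > K1 = 514.
Since both inequalities hold, each species can invade when rare, so the interior equilibrium is stable.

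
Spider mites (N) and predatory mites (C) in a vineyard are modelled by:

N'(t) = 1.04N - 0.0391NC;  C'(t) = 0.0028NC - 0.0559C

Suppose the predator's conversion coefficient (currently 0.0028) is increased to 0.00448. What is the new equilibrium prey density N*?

N* ≈ 12.5

At the interior fixed point, setting dC/dt = 0 with C > 0 fixes N* = (predator death rate)/(NC coefficient) — independent of the other coefficients.
With the change, N* = 0.0559/0.00448 = 12.5; it falls from 20.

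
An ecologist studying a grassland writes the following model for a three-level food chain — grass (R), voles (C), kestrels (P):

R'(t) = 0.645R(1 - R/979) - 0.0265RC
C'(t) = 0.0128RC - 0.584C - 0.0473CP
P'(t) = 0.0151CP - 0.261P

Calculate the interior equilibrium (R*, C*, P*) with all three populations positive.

From dP/dt = 0: 0.0151C* = 0.261, so C* = 17.3.
From dR/dt = 0: 0.645(1 - R*/979) = 0.0265·17.3, giving R* = 979·(1 - 0.71) = 284.
From dC/dt = 0: 0.0128·284 - 0.584 = 0.0473P*, so P* = 3.05/0.0473 = 64.4.

R* ≈ 284, C* ≈ 17.3, P* ≈ 64.4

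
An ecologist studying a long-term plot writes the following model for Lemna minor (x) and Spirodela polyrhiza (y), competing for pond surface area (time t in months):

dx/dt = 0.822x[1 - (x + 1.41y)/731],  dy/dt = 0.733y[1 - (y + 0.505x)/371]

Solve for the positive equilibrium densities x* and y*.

x* ≈ 722, y* ≈ 6.41

Setting both brackets to zero gives the nullclines x + 1.41y = 731 and 0.505x + y = 371.
Substituting y = 371 - 0.505x into the first: x(1 - 1.41·0.505) = 731 - 1.41·371.
So x* = 208/0.288 = 722, and then y* = 371 - 0.505·722 = 6.41.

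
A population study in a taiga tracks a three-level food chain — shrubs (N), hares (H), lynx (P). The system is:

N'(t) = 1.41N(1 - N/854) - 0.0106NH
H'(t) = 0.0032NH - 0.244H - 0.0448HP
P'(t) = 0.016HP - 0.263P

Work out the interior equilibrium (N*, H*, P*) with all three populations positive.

From dP/dt = 0: 0.016H* = 0.263, so H* = 16.4.
From dN/dt = 0: 1.41(1 - N*/854) = 0.0106·16.4, giving N* = 854·(1 - 0.124) = 748.
From dH/dt = 0: 0.0032·748 - 0.244 = 0.0448P*, so P* = 2.15/0.0448 = 48.

N* ≈ 748, H* ≈ 16.4, P* ≈ 48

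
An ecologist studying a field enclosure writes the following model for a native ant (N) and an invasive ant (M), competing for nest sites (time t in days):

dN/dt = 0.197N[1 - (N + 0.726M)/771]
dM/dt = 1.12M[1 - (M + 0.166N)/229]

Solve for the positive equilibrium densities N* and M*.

Setting both brackets to zero gives the nullclines N + 0.726M = 771 and 0.166N + M = 229.
Substituting M = 229 - 0.166N into the first: N(1 - 0.726·0.166) = 771 - 0.726·229.
So N* = 605/0.879 = 688, and then M* = 229 - 0.166·688 = 115.

N* ≈ 688, M* ≈ 115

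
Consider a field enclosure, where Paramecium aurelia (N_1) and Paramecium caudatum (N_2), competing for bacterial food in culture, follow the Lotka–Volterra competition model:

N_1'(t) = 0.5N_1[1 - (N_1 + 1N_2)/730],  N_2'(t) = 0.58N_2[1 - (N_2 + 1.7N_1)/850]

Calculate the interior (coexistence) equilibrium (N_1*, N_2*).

N_1* ≈ 171, N_2* ≈ 559

Setting both brackets to zero gives the nullclines N_1 + 1N_2 = 730 and 1.7N_1 + N_2 = 850.
Substituting N_2 = 850 - 1.7N_1 into the first: N_1(1 - 1·1.7) = 730 - 1·850.
So N_1* = -120/-0.7 = 171, and then N_2* = 850 - 1.7·171 = 559.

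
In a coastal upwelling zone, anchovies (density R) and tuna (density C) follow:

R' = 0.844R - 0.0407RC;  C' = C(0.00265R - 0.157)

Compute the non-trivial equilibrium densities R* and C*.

R* ≈ 59.2, C* ≈ 20.7

Set dC/dt = 0 with C > 0: 0.00265R - 0.157 = 0, so R* = 0.157/0.00265 = 59.2.
Set dR/dt = 0 with R > 0: 0.844 - 0.0407C = 0, so C* = 0.844/0.0407 = 20.7.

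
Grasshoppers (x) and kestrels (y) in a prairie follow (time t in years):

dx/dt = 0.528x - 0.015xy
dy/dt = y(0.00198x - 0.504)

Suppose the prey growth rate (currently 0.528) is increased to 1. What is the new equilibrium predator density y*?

y* ≈ 66.7

At the interior fixed point, setting dx/dt = 0 with x > 0 fixes y* = (prey growth rate)/(xy coefficient) — independent of the other coefficients.
With the change, y* = 1/0.015 = 66.7; it rises from 35.2.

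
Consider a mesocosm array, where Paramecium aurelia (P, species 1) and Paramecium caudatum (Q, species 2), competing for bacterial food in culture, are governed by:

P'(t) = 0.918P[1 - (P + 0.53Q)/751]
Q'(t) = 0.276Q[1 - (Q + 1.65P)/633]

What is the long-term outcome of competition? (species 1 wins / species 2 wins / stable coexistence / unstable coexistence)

Compare the nullcline intercepts: K1/α12 = 751/0.53 = 1420 > K2 = 633; K2/α21 = 633/1.65 = 384 < K1 = 751.
Since the inequalities point opposite ways, species 1 can invade but species 2 cannot.

species 1 excludes species 2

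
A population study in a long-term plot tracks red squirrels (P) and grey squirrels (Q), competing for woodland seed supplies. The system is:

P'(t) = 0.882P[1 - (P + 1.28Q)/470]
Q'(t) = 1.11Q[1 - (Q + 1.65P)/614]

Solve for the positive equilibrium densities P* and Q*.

P* ≈ 284, Q* ≈ 145

Setting both brackets to zero gives the nullclines P + 1.28Q = 470 and 1.65P + Q = 614.
Substituting Q = 614 - 1.65P into the first: P(1 - 1.28·1.65) = 470 - 1.28·614.
So P* = -316/-1.11 = 284, and then Q* = 614 - 1.65·284 = 145.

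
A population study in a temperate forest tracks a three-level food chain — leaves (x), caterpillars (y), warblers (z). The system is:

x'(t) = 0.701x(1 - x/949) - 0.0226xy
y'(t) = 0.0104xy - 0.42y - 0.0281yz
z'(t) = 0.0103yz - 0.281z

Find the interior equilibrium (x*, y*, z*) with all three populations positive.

From dz/dt = 0: 0.0103y* = 0.281, so y* = 27.3.
From dx/dt = 0: 0.701(1 - x*/949) = 0.0226·27.3, giving x* = 949·(1 - 0.88) = 114.
From dy/dt = 0: 0.0104·114 - 0.42 = 0.0281z*, so z* = 0.769/0.0281 = 27.4.

x* ≈ 114, y* ≈ 27.3, z* ≈ 27.4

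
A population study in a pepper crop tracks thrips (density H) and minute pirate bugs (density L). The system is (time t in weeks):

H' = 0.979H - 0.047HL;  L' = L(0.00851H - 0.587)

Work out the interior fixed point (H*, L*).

Set dL/dt = 0 with L > 0: 0.00851H - 0.587 = 0, so H* = 0.587/0.00851 = 69.
Set dH/dt = 0 with H > 0: 0.979 - 0.047L = 0, so L* = 0.979/0.047 = 20.8.

H* ≈ 69, L* ≈ 20.8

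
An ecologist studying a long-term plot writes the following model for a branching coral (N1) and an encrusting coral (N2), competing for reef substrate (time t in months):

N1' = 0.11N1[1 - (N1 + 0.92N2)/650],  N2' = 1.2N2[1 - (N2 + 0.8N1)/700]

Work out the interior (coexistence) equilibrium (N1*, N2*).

Setting both brackets to zero gives the nullclines N1 + 0.92N2 = 650 and 0.8N1 + N2 = 700.
Substituting N2 = 700 - 0.8N1 into the first: N1(1 - 0.92·0.8) = 650 - 0.92·700.
So N1* = 6/0.264 = 22.7, and then N2* = 700 - 0.8·22.7 = 682.

N1* ≈ 22.7, N2* ≈ 682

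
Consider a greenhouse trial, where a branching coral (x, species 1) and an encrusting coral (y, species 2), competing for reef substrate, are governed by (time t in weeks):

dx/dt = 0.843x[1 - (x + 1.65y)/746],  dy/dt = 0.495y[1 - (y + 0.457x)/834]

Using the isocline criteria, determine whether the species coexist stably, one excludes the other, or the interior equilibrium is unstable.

Compare the nullcline intercepts: K1/α12 = 746/1.65 = 452 < K2 = 834; K2/α21 = 834/0.457 = 1820 > K1 = 746.
Since the inequalities point opposite ways, species 2 can invade but species 1 cannot.

species 2 excludes species 1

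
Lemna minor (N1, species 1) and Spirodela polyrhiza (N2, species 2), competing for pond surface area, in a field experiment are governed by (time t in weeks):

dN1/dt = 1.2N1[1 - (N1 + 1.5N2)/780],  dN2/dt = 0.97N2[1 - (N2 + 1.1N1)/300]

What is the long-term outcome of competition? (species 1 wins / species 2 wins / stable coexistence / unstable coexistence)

species 1 excludes species 2

Compare the nullcline intercepts: K1/α12 = 780/1.5 = 520 > K2 = 300; K2/α21 = 300/1.1 = 273 < K1 = 780.
Since the inequalities point opposite ways, species 1 can invade but species 2 cannot.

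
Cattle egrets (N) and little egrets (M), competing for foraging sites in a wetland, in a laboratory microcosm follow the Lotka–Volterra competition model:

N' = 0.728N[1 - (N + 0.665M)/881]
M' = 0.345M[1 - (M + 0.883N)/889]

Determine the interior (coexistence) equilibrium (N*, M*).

N* ≈ 702, M* ≈ 269

Setting both brackets to zero gives the nullclines N + 0.665M = 881 and 0.883N + M = 889.
Substituting M = 889 - 0.883N into the first: N(1 - 0.665·0.883) = 881 - 0.665·889.
So N* = 290/0.413 = 702, and then M* = 889 - 0.883·702 = 269.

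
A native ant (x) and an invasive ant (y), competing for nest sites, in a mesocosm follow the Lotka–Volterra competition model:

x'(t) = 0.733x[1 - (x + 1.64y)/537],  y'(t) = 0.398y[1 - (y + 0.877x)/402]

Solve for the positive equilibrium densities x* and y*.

x* ≈ 279, y* ≈ 157

Setting both brackets to zero gives the nullclines x + 1.64y = 537 and 0.877x + y = 402.
Substituting y = 402 - 0.877x into the first: x(1 - 1.64·0.877) = 537 - 1.64·402.
So x* = -122/-0.438 = 279, and then y* = 402 - 0.877·279 = 157.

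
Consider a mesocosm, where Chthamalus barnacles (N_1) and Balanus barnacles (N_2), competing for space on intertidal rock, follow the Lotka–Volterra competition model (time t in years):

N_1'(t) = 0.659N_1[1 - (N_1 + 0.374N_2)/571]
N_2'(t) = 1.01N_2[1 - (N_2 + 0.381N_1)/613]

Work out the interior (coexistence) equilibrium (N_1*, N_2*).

Setting both brackets to zero gives the nullclines N_1 + 0.374N_2 = 571 and 0.381N_1 + N_2 = 613.
Substituting N_2 = 613 - 0.381N_1 into the first: N_1(1 - 0.374·0.381) = 571 - 0.374·613.
So N_1* = 342/0.858 = 399, and then N_2* = 613 - 0.381·399 = 461.

N_1* ≈ 399, N_2* ≈ 461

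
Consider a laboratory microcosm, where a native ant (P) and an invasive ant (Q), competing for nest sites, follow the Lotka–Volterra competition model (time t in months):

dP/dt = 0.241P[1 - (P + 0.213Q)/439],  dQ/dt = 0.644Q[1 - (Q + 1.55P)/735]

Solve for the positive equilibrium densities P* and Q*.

P* ≈ 422, Q* ≈ 81.4

Setting both brackets to zero gives the nullclines P + 0.213Q = 439 and 1.55P + Q = 735.
Substituting Q = 735 - 1.55P into the first: P(1 - 0.213·1.55) = 439 - 0.213·735.
So P* = 282/0.67 = 422, and then Q* = 735 - 1.55·422 = 81.4.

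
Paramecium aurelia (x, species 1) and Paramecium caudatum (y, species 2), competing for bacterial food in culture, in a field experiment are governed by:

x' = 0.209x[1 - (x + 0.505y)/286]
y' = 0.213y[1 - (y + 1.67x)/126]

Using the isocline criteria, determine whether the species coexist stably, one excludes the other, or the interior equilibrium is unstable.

Compare the nullcline intercepts: K1/α12 = 286/0.505 = 566 > K2 = 126; K2/α21 = 126/1.67 = 75.4 < K1 = 286.
Since the inequalities point opposite ways, species 1 can invade but species 2 cannot.

species 1 excludes species 2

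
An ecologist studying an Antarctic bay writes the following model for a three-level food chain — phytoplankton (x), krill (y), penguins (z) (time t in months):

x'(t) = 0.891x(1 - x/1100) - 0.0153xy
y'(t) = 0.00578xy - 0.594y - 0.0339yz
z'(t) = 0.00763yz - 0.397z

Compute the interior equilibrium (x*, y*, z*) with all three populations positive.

x* ≈ 117, y* ≈ 52, z* ≈ 2.46

From dz/dt = 0: 0.00763y* = 0.397, so y* = 52.
From dx/dt = 0: 0.891(1 - x*/1100) = 0.0153·52, giving x* = 1100·(1 - 0.893) = 117.
From dy/dt = 0: 0.00578·117 - 0.594 = 0.0339z*, so z* = 0.0833/0.0339 = 2.46.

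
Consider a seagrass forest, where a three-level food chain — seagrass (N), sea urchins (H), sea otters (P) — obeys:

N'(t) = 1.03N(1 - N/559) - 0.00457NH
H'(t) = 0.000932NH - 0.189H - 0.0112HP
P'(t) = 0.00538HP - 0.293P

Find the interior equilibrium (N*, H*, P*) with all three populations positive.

From dP/dt = 0: 0.00538H* = 0.293, so H* = 54.5.
From dN/dt = 0: 1.03(1 - N*/559) = 0.00457·54.5, giving N* = 559·(1 - 0.242) = 424.
From dH/dt = 0: 0.000932·424 - 0.189 = 0.0112P*, so P* = 0.206/0.0112 = 18.4.

N* ≈ 424, H* ≈ 54.5, P* ≈ 18.4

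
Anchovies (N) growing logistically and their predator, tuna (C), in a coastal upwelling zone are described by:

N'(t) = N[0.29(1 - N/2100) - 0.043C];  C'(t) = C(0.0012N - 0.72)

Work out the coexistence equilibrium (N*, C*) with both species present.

From dC/dt = 0 with C > 0: 0.0012N* = 0.72, so N* = 600.
Substitute into dN/dt = 0: 0.29(1 - 600/2100) = 0.043C*.
The bracket is 0.714, giving C* = 0.207/0.043 = 4.82.

N* ≈ 600, C* ≈ 4.82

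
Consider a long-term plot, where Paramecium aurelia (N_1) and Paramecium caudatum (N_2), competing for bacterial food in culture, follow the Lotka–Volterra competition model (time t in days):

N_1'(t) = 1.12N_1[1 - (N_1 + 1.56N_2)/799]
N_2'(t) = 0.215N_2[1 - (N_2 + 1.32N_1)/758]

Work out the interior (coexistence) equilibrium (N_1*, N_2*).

N_1* ≈ 362, N_2* ≈ 280

Setting both brackets to zero gives the nullclines N_1 + 1.56N_2 = 799 and 1.32N_1 + N_2 = 758.
Substituting N_2 = 758 - 1.32N_1 into the first: N_1(1 - 1.56·1.32) = 799 - 1.56·758.
So N_1* = -383/-1.06 = 362, and then N_2* = 758 - 1.32·362 = 280.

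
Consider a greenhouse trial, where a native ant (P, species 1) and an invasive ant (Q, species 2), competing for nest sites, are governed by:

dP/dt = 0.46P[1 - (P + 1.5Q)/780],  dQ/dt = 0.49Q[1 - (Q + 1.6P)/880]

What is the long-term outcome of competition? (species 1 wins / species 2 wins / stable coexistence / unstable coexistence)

unstable coexistence (outcome depends on initial conditions)

Compare the nullcline intercepts: K1/α12 = 780/1.5 = 520 < K2 = 880; K2/α21 = 880/1.6 = 550 < K1 = 780.
Since both are reversed, neither can invade when rare; the interior point is a saddle.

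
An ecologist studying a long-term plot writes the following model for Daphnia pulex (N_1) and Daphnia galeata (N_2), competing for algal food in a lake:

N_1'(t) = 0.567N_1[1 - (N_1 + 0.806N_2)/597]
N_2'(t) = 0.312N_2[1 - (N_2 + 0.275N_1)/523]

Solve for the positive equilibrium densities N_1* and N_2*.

N_1* ≈ 225, N_2* ≈ 461

Setting both brackets to zero gives the nullclines N_1 + 0.806N_2 = 597 and 0.275N_1 + N_2 = 523.
Substituting N_2 = 523 - 0.275N_1 into the first: N_1(1 - 0.806·0.275) = 597 - 0.806·523.
So N_1* = 175/0.778 = 225, and then N_2* = 523 - 0.275·225 = 461.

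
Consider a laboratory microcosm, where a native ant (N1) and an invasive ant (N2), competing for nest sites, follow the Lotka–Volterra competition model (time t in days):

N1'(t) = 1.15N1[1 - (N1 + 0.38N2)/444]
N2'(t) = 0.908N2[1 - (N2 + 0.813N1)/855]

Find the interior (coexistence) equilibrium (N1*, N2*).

Setting both brackets to zero gives the nullclines N1 + 0.38N2 = 444 and 0.813N1 + N2 = 855.
Substituting N2 = 855 - 0.813N1 into the first: N1(1 - 0.38·0.813) = 444 - 0.38·855.
So N1* = 119/0.691 = 172, and then N2* = 855 - 0.813·172 = 715.

N1* ≈ 172, N2* ≈ 715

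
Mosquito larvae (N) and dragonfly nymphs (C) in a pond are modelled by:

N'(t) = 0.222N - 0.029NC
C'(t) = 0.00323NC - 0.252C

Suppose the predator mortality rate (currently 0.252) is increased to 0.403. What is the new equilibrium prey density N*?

N* ≈ 125

At the interior fixed point, setting dC/dt = 0 with C > 0 fixes N* = (predator death rate)/(NC coefficient) — independent of the other coefficients.
With the change, N* = 0.403/0.00323 = 125; it rises from 78.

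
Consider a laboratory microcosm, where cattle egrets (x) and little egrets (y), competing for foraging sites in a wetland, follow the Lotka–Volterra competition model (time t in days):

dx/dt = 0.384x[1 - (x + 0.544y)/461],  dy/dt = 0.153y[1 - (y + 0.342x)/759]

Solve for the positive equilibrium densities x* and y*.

x* ≈ 59.1, y* ≈ 739

Setting both brackets to zero gives the nullclines x + 0.544y = 461 and 0.342x + y = 759.
Substituting y = 759 - 0.342x into the first: x(1 - 0.544·0.342) = 461 - 0.544·759.
So x* = 48.1/0.814 = 59.1, and then y* = 759 - 0.342·59.1 = 739.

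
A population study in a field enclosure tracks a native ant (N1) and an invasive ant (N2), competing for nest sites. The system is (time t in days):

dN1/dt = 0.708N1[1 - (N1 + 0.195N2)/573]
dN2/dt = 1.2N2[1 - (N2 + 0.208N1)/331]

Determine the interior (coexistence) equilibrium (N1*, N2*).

N1* ≈ 530, N2* ≈ 221

Setting both brackets to zero gives the nullclines N1 + 0.195N2 = 573 and 0.208N1 + N2 = 331.
Substituting N2 = 331 - 0.208N1 into the first: N1(1 - 0.195·0.208) = 573 - 0.195·331.
So N1* = 508/0.959 = 530, and then N2* = 331 - 0.208·530 = 221.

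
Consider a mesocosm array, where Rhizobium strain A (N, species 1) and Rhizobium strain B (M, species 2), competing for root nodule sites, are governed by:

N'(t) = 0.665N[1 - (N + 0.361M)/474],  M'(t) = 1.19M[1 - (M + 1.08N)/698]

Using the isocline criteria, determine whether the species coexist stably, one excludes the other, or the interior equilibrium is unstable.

stable coexistence

Compare the nullcline intercepts: K1/α12 = 474/0.361 = 1310 > K2 = 698; K2/α21 = 698/1.08 = 646 > K1 = 474.
Since both inequalities hold, each species can invade when rare, so the interior equilibrium is stable.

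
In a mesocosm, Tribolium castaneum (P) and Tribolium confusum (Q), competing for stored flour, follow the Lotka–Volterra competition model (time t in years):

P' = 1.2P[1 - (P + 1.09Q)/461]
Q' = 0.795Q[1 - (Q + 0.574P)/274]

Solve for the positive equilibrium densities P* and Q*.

Setting both brackets to zero gives the nullclines P + 1.09Q = 461 and 0.574P + Q = 274.
Substituting Q = 274 - 0.574P into the first: P(1 - 1.09·0.574) = 461 - 1.09·274.
So P* = 162/0.374 = 434, and then Q* = 274 - 0.574·434 = 25.1.

P* ≈ 434, Q* ≈ 25.1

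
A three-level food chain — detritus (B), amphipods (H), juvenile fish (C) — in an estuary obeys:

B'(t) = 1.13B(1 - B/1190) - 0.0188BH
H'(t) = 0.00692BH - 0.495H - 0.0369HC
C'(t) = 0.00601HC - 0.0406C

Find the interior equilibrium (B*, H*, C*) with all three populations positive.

From dC/dt = 0: 0.00601H* = 0.0406, so H* = 6.76.
From dB/dt = 0: 1.13(1 - B*/1190) = 0.0188·6.76, giving B* = 1190·(1 - 0.112) = 1060.
From dH/dt = 0: 0.00692·1060 - 0.495 = 0.0369C*, so C* = 6.81/0.0369 = 185.

B* ≈ 1060, H* ≈ 6.76, C* ≈ 185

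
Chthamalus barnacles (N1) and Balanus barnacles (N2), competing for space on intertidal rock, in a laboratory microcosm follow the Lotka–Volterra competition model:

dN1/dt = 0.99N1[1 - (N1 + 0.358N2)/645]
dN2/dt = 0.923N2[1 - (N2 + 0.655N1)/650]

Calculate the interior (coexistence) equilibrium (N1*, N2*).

N1* ≈ 539, N2* ≈ 297

Setting both brackets to zero gives the nullclines N1 + 0.358N2 = 645 and 0.655N1 + N2 = 650.
Substituting N2 = 650 - 0.655N1 into the first: N1(1 - 0.358·0.655) = 645 - 0.358·650.
So N1* = 412/0.766 = 539, and then N2* = 650 - 0.655·539 = 297.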